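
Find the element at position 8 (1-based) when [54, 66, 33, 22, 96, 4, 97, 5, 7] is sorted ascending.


Sort ascending: [4, 5, 7, 22, 33, 54, 66, 96, 97]
The 8th element (1-indexed) is at index 7.
Value = 96
Final answer: 96


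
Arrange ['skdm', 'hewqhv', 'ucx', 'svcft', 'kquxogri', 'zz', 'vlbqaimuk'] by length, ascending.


Compute lengths:
  'skdm' has length 4
  'hewqhv' has length 6
  'ucx' has length 3
  'svcft' has length 5
  'kquxogri' has length 8
  'zz' has length 2
  'vlbqaimuk' has length 9
Lengths in increasing order: 2 < 3 < 4 < 5 < 6 < 8 < 9
Listing the words in that order gives the answer.
Final answer: ['zz', 'ucx', 'skdm', 'svcft', 'hewqhv', 'kquxogri', 'vlbqaimuk']


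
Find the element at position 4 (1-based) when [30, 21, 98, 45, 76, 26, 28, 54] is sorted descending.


Sort descending: [98, 76, 54, 45, 30, 28, 26, 21]
The 4th element (1-indexed) is at index 3.
Value = 45
Final answer: 45


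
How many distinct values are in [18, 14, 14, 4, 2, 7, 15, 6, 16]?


List all unique values:
Distinct values: [2, 4, 6, 7, 14, 15, 16, 18]
Count = 8
Final answer: 8


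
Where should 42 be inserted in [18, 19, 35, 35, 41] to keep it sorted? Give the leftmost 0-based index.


List is sorted: [18, 19, 35, 35, 41]
We need the leftmost position where 42 can be inserted, i.e. the first index whose element is >= 42 (or the end of the list if none is).
Binary search with low=0, high=5 (0-based indices):
  low=0, high=5, mid=2: a[2]=35 < 42, so low = 3
  low=3, high=5, mid=4: a[4]=41 < 42, so low = 5
Now low = high = 5, so the insertion index is 5.
Final answer: 5


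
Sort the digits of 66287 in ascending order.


The number 66287 has digits: 6, 6, 2, 8, 7
Sorted: 2, 6, 6, 7, 8
Joining the sorted digits gives the result.
Final answer: 26678


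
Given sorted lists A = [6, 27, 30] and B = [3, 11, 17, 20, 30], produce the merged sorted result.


List A: [6, 27, 30]
List B: [3, 11, 17, 20, 30]
Repeatedly compare the front elements and take the smaller:
  6 vs 3 -> take 3
  6 vs 11 -> take 6
  27 vs 11 -> take 11
  27 vs 17 -> take 17
  27 vs 20 -> take 20
  27 vs 30 -> take 27
  30 vs 30 -> take 30
  A is exhausted; append the rest of B: [30]
Final answer: [3, 6, 11, 17, 20, 27, 30, 30]


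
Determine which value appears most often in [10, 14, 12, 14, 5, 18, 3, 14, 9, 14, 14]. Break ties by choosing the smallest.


Count the frequency of each value:
  3 appears 1 time(s)
  5 appears 1 time(s)
  9 appears 1 time(s)
  10 appears 1 time(s)
  12 appears 1 time(s)
  14 appears 5 time(s)
  18 appears 1 time(s)
Maximum frequency is 5.
Only 14 reaches that frequency, so it is the mode.
Final answer: 14


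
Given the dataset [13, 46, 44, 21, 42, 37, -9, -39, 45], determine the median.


First, sort the list: [-39, -9, 13, 21, 37, 42, 44, 45, 46]
The list has 9 elements (odd count).
The middle index is 4 (0-based), and the element there is 37.
Final answer: 37


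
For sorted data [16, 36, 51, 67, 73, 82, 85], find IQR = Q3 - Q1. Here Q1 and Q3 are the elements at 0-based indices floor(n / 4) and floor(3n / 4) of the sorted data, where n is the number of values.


The data has n = 7 elements.
Q1 index = floor(7 / 4) = floor(1.75) = 1; Q3 index = floor(3 * 7 / 4) = floor(5.25) = 5
Q1 = element at index 1 = 36
Q3 = element at index 5 = 82
IQR = 82 - 36 = 46
Final answer: 46


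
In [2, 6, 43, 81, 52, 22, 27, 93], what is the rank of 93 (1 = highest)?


Sort descending: [93, 81, 52, 43, 27, 22, 6, 2]
Find 93 in the sorted list.
93 is at position 1.
Final answer: 1


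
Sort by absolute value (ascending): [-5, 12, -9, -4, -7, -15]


Compute absolute values:
  |-5| = 5
  |12| = 12
  |-9| = 9
  |-4| = 4
  |-7| = 7
  |-15| = 15
Absolute values in increasing order: 4 < 5 < 7 < 9 < 12 < 15
Listing the original numbers in that order gives the answer.
Final answer: [-4, -5, -7, -9, 12, -15]


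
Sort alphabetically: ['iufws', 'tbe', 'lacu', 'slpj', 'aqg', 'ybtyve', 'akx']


Compare strings character by character (the first differing letter decides):
  'akx' < 'aqg' since 'k' < 'q' at position 2
  'aqg' < 'iufws' since 'a' < 'i' at position 1
  'iufws' < 'lacu' since 'i' < 'l' at position 1
  'lacu' < 'slpj' since 'l' < 's' at position 1
  'slpj' < 'tbe' since 's' < 't' at position 1
  'tbe' < 'ybtyve' since 't' < 'y' at position 1
Chaining these comparisons gives the alphabetical order.
Final answer: ['akx', 'aqg', 'iufws', 'lacu', 'slpj', 'tbe', 'ybtyve']


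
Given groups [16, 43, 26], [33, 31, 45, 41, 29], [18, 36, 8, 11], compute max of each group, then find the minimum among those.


Find max of each group:
  Group 1: [16, 43, 26] -> max = 43
  Group 2: [33, 31, 45, 41, 29] -> max = 45
  Group 3: [18, 36, 8, 11] -> max = 36
Maxes: [43, 45, 36]
Minimum of maxes = 36
Final answer: 36


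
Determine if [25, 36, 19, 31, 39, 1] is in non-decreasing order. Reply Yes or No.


Check consecutive pairs:
  25 <= 36? True
  36 <= 19? False
  19 <= 31? True
  31 <= 39? True
  39 <= 1? False
2 consecutive pair(s) are out of order, so the list is not sorted.
Final answer: No


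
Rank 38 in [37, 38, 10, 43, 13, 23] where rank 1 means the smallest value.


Sort ascending: [10, 13, 23, 37, 38, 43]
Find 38 in the sorted list.
38 is at position 5 (1-indexed).
Final answer: 5


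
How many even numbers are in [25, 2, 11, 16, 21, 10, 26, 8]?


Check each element:
  25 is odd
  2 is even
  11 is odd
  16 is even
  21 is odd
  10 is even
  26 is even
  8 is even
Evens: [2, 16, 10, 26, 8]
Count of evens = 5
Final answer: 5


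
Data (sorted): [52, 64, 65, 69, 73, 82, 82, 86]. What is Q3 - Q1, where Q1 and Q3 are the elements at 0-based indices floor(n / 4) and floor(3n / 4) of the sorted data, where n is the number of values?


The data has n = 8 elements.
Q1 index = floor(8 / 4) = floor(2) = 2; Q3 index = floor(3 * 8 / 4) = floor(6) = 6
Q1 = element at index 2 = 65
Q3 = element at index 6 = 82
IQR = 82 - 65 = 17
Final answer: 17


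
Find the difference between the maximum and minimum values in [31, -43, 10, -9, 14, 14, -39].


Maximum value: 31
Minimum value: -43
Range = 31 - (-43) = 74
Final answer: 74


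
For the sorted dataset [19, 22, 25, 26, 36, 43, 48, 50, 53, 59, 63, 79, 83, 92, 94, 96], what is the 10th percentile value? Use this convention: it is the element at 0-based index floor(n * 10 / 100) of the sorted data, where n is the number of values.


The dataset has n = 16 elements.
Index = floor(16 * 10 / 100) = floor(160 / 100) = floor(1.6) = 1
Counting from index 0 in the sorted data, the element at index 1 is 22.
Final answer: 22


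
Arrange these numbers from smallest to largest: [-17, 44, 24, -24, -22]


Original list: [-17, 44, 24, -24, -22]
Repeatedly take the smallest remaining element:
  Remaining [-17, 44, 24, -24, -22] -> smallest is -24
  Remaining [-17, 44, 24, -22] -> smallest is -22
  Remaining [-17, 44, 24] -> smallest is -17
  Remaining [44, 24] -> smallest is 24
  Remaining [44] -> smallest is 44
Collecting the picks in order gives the sorted list.
Final answer: [-24, -22, -17, 24, 44]


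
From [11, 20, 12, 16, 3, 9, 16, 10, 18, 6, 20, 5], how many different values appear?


List all unique values:
Distinct values: [3, 5, 6, 9, 10, 11, 12, 16, 18, 20]
Count = 10
Final answer: 10


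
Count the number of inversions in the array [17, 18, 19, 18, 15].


For each element, count the later elements that are smaller than it:
  17 (index 0): smaller elements after it = [15] -> 1
  18 (index 1): smaller elements after it = [15] -> 1
  19 (index 2): smaller elements after it = [18, 15] -> 2
  18 (index 3): smaller elements after it = [15] -> 1
Total inversions = 1 + 1 + 2 + 1 = 5
Final answer: 5


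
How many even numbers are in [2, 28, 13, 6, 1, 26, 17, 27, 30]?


Check each element:
  2 is even
  28 is even
  13 is odd
  6 is even
  1 is odd
  26 is even
  17 is odd
  27 is odd
  30 is even
Evens: [2, 28, 6, 26, 30]
Count of evens = 5
Final answer: 5


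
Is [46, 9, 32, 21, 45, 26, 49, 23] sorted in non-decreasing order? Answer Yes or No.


Check consecutive pairs:
  46 <= 9? False
  9 <= 32? True
  32 <= 21? False
  21 <= 45? True
  45 <= 26? False
  26 <= 49? True
  49 <= 23? False
4 consecutive pair(s) are out of order, so the list is not sorted.
Final answer: No


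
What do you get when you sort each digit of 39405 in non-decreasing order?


The number 39405 has digits: 3, 9, 4, 0, 5
Sorted: 0, 3, 4, 5, 9
Joining the sorted digits gives the result.
Final answer: 03459


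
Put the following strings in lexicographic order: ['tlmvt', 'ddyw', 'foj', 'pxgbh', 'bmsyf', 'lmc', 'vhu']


Compare strings character by character (the first differing letter decides):
  'bmsyf' < 'ddyw' since 'b' < 'd' at position 1
  'ddyw' < 'foj' since 'd' < 'f' at position 1
  'foj' < 'lmc' since 'f' < 'l' at position 1
  'lmc' < 'pxgbh' since 'l' < 'p' at position 1
  'pxgbh' < 'tlmvt' since 'p' < 't' at position 1
  'tlmvt' < 'vhu' since 't' < 'v' at position 1
Chaining these comparisons gives the alphabetical order.
Final answer: ['bmsyf', 'ddyw', 'foj', 'lmc', 'pxgbh', 'tlmvt', 'vhu']


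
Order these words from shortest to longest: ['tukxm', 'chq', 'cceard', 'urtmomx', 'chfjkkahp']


Compute lengths:
  'tukxm' has length 5
  'chq' has length 3
  'cceard' has length 6
  'urtmomx' has length 7
  'chfjkkahp' has length 9
Lengths in increasing order: 3 < 5 < 6 < 7 < 9
Listing the words in that order gives the answer.
Final answer: ['chq', 'tukxm', 'cceard', 'urtmomx', 'chfjkkahp']


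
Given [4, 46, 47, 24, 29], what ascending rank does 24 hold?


Sort ascending: [4, 24, 29, 46, 47]
Find 24 in the sorted list.
24 is at position 2 (1-indexed).
Final answer: 2


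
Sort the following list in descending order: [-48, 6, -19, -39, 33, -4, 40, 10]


Original list: [-48, 6, -19, -39, 33, -4, 40, 10]
Repeatedly take the largest remaining element:
  Remaining [-48, 6, -19, -39, 33, -4, 40, 10] -> largest is 40
  Remaining [-48, 6, -19, -39, 33, -4, 10] -> largest is 33
  Remaining [-48, 6, -19, -39, -4, 10] -> largest is 10
  Remaining [-48, 6, -19, -39, -4] -> largest is 6
  Remaining [-48, -19, -39, -4] -> largest is -4
  Remaining [-48, -19, -39] -> largest is -19
  Remaining [-48, -39] -> largest is -39
  Remaining [-48] -> largest is -48
Collecting the picks in order gives the descending list.
Final answer: [40, 33, 10, 6, -4, -19, -39, -48]


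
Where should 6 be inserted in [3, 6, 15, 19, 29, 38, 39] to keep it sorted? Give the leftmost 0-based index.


List is sorted: [3, 6, 15, 19, 29, 38, 39]
We need the leftmost position where 6 can be inserted, i.e. the first index whose element is >= 6 (or the end of the list if none is).
Binary search with low=0, high=7 (0-based indices):
  low=0, high=7, mid=3: a[3]=19 >= 6, so high = 3
  low=0, high=3, mid=1: a[1]=6 >= 6, so high = 1
  low=0, high=1, mid=0: a[0]=3 < 6, so low = 1
Now low = high = 1, so the insertion index is 1.
Final answer: 1


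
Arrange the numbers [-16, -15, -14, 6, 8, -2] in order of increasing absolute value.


Compute absolute values:
  |-16| = 16
  |-15| = 15
  |-14| = 14
  |6| = 6
  |8| = 8
  |-2| = 2
Absolute values in increasing order: 2 < 6 < 8 < 14 < 15 < 16
Listing the original numbers in that order gives the answer.
Final answer: [-2, 6, 8, -14, -15, -16]


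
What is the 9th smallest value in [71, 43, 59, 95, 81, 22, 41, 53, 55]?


Sort ascending: [22, 41, 43, 53, 55, 59, 71, 81, 95]
The 9th element (1-indexed) is at index 8.
Value = 95
Final answer: 95


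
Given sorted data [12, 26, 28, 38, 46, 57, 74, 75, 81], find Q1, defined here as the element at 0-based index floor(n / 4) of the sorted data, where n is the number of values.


The list has n = 9 elements.
Q1 index = floor(9 / 4) = floor(2.25) = 2
Counting from index 0 in the sorted data, the element at index 2 is 28.
Final answer: 28


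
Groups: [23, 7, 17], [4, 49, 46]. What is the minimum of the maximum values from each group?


Find max of each group:
  Group 1: [23, 7, 17] -> max = 23
  Group 2: [4, 49, 46] -> max = 49
Maxes: [23, 49]
Minimum of maxes = 23
Final answer: 23


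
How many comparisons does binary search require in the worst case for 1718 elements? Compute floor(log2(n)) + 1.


Binary search halves the search space each step.
Maximum comparisons = floor(log2(1718)) + 1
log2(1718) = 10.7465
floor(log2(1718)) = 10, so 10 + 1 = 11
Final answer: 11


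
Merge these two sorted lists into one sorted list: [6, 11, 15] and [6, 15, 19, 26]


List A: [6, 11, 15]
List B: [6, 15, 19, 26]
Repeatedly compare the front elements and take the smaller:
  6 vs 6 -> take 6
  11 vs 6 -> take 6
  11 vs 15 -> take 11
  15 vs 15 -> take 15
  A is exhausted; append the rest of B: [15, 19, 26]
Final answer: [6, 6, 11, 15, 15, 19, 26]


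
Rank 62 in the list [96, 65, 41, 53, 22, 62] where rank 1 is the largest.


Sort descending: [96, 65, 62, 53, 41, 22]
Find 62 in the sorted list.
62 is at position 3.
Final answer: 3


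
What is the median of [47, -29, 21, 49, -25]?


First, sort the list: [-29, -25, 21, 47, 49]
The list has 5 elements (odd count).
The middle index is 2 (0-based), and the element there is 21.
Final answer: 21


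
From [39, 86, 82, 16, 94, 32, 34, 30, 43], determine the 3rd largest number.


Sort descending: [94, 86, 82, 43, 39, 34, 32, 30, 16]
The 3rd element (1-indexed) is at index 2.
Value = 82
Final answer: 82


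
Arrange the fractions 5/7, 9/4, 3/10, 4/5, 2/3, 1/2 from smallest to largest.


Convert to decimal for comparison:
  5/7 = 0.7143
  9/4 = 2.25
  3/10 = 0.3
  4/5 = 0.8
  2/3 = 0.6667
  1/2 = 0.5
Decimals in increasing order: 0.3 < 0.5 < 0.6667 < 0.7143 < 0.8 < 2.25
Writing each back as its fraction gives the sorted order.
Final answer: 3/10, 1/2, 2/3, 5/7, 4/5, 9/4


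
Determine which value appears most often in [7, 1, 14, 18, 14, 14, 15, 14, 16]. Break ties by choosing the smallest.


Count the frequency of each value:
  1 appears 1 time(s)
  7 appears 1 time(s)
  14 appears 4 time(s)
  15 appears 1 time(s)
  16 appears 1 time(s)
  18 appears 1 time(s)
Maximum frequency is 4.
Only 14 reaches that frequency, so it is the mode.
Final answer: 14


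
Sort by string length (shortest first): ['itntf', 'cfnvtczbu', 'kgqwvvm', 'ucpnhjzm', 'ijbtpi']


Compute lengths:
  'itntf' has length 5
  'cfnvtczbu' has length 9
  'kgqwvvm' has length 7
  'ucpnhjzm' has length 8
  'ijbtpi' has length 6
Lengths in increasing order: 5 < 6 < 7 < 8 < 9
Listing the words in that order gives the answer.
Final answer: ['itntf', 'ijbtpi', 'kgqwvvm', 'ucpnhjzm', 'cfnvtczbu']


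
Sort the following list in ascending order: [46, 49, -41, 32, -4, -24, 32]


Original list: [46, 49, -41, 32, -4, -24, 32]
Repeatedly take the smallest remaining element:
  Remaining [46, 49, -41, 32, -4, -24, 32] -> smallest is -41
  Remaining [46, 49, 32, -4, -24, 32] -> smallest is -24
  Remaining [46, 49, 32, -4, 32] -> smallest is -4
  Remaining [46, 49, 32, 32] -> smallest is 32
  Remaining [46, 49, 32] -> smallest is 32
  Remaining [46, 49] -> smallest is 46
  Remaining [49] -> smallest is 49
Collecting the picks in order gives the sorted list.
Final answer: [-41, -24, -4, 32, 32, 46, 49]


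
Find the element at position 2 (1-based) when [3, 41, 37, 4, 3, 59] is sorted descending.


Sort descending: [59, 41, 37, 4, 3, 3]
The 2nd element (1-indexed) is at index 1.
Value = 41
Final answer: 41


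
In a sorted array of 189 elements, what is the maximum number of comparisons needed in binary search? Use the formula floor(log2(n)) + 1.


Binary search halves the search space each step.
Maximum comparisons = floor(log2(189)) + 1
log2(189) = 7.5622
floor(log2(189)) = 7, so 7 + 1 = 8
Final answer: 8


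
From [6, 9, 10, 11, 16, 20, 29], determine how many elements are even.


Check each element:
  6 is even
  9 is odd
  10 is even
  11 is odd
  16 is even
  20 is even
  29 is odd
Evens: [6, 10, 16, 20]
Count of evens = 4
Final answer: 4


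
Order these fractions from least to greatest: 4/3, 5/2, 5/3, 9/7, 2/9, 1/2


Convert to decimal for comparison:
  4/3 = 1.3333
  5/2 = 2.5
  5/3 = 1.6667
  9/7 = 1.2857
  2/9 = 0.2222
  1/2 = 0.5
Decimals in increasing order: 0.2222 < 0.5 < 1.2857 < 1.3333 < 1.6667 < 2.5
Writing each back as its fraction gives the sorted order.
Final answer: 2/9, 1/2, 9/7, 4/3, 5/3, 5/2


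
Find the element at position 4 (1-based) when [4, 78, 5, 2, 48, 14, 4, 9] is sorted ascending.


Sort ascending: [2, 4, 4, 5, 9, 14, 48, 78]
The 4th element (1-indexed) is at index 3.
Value = 5
Final answer: 5


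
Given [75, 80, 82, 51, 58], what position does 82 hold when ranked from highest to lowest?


Sort descending: [82, 80, 75, 58, 51]
Find 82 in the sorted list.
82 is at position 1.
Final answer: 1


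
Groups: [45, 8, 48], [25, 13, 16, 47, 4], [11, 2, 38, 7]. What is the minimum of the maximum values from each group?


Find max of each group:
  Group 1: [45, 8, 48] -> max = 48
  Group 2: [25, 13, 16, 47, 4] -> max = 47
  Group 3: [11, 2, 38, 7] -> max = 38
Maxes: [48, 47, 38]
Minimum of maxes = 38
Final answer: 38


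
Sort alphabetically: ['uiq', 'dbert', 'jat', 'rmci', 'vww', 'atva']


Compare strings character by character (the first differing letter decides):
  'atva' < 'dbert' since 'a' < 'd' at position 1
  'dbert' < 'jat' since 'd' < 'j' at position 1
  'jat' < 'rmci' since 'j' < 'r' at position 1
  'rmci' < 'uiq' since 'r' < 'u' at position 1
  'uiq' < 'vww' since 'u' < 'v' at position 1
Chaining these comparisons gives the alphabetical order.
Final answer: ['atva', 'dbert', 'jat', 'rmci', 'uiq', 'vww']


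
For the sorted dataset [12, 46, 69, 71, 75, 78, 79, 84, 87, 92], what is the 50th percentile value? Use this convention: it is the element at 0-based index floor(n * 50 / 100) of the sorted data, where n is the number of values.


The dataset has n = 10 elements.
Index = floor(10 * 50 / 100) = floor(500 / 100) = floor(5) = 5
Counting from index 0 in the sorted data, the element at index 5 is 78.
Final answer: 78


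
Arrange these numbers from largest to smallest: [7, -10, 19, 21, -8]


Original list: [7, -10, 19, 21, -8]
Repeatedly take the largest remaining element:
  Remaining [7, -10, 19, 21, -8] -> largest is 21
  Remaining [7, -10, 19, -8] -> largest is 19
  Remaining [7, -10, -8] -> largest is 7
  Remaining [-10, -8] -> largest is -8
  Remaining [-10] -> largest is -10
Collecting the picks in order gives the descending list.
Final answer: [21, 19, 7, -8, -10]


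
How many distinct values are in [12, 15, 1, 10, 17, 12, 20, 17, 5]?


List all unique values:
Distinct values: [1, 5, 10, 12, 15, 17, 20]
Count = 7
Final answer: 7


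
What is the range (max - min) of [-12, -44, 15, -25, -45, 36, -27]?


Maximum value: 36
Minimum value: -45
Range = 36 - (-45) = 81
Final answer: 81


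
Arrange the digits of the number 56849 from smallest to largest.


The number 56849 has digits: 5, 6, 8, 4, 9
Sorted: 4, 5, 6, 8, 9
Joining the sorted digits gives the result.
Final answer: 45689


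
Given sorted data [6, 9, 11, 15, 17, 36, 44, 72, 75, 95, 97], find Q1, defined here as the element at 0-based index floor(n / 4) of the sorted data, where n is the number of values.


The list has n = 11 elements.
Q1 index = floor(11 / 4) = floor(2.75) = 2
Counting from index 0 in the sorted data, the element at index 2 is 11.
Final answer: 11


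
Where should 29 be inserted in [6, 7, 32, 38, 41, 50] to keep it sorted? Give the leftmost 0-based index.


List is sorted: [6, 7, 32, 38, 41, 50]
We need the leftmost position where 29 can be inserted, i.e. the first index whose element is >= 29 (or the end of the list if none is).
Binary search with low=0, high=6 (0-based indices):
  low=0, high=6, mid=3: a[3]=38 >= 29, so high = 3
  low=0, high=3, mid=1: a[1]=7 < 29, so low = 2
  low=2, high=3, mid=2: a[2]=32 >= 29, so high = 2
Now low = high = 2, so the insertion index is 2.
Final answer: 2


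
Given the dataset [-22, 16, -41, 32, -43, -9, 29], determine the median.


First, sort the list: [-43, -41, -22, -9, 16, 29, 32]
The list has 7 elements (odd count).
The middle index is 3 (0-based), and the element there is -9.
Final answer: -9


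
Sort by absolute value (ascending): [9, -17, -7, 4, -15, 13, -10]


Compute absolute values:
  |9| = 9
  |-17| = 17
  |-7| = 7
  |4| = 4
  |-15| = 15
  |13| = 13
  |-10| = 10
Absolute values in increasing order: 4 < 7 < 9 < 10 < 13 < 15 < 17
Listing the original numbers in that order gives the answer.
Final answer: [4, -7, 9, -10, 13, -15, -17]


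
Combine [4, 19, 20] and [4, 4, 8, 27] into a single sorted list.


List A: [4, 19, 20]
List B: [4, 4, 8, 27]
Repeatedly compare the front elements and take the smaller:
  4 vs 4 -> take 4
  19 vs 4 -> take 4
  19 vs 4 -> take 4
  19 vs 8 -> take 8
  19 vs 27 -> take 19
  20 vs 27 -> take 20
  A is exhausted; append the rest of B: [27]
Final answer: [4, 4, 4, 8, 19, 20, 27]


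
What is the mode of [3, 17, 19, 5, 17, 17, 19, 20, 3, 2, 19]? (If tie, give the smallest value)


Count the frequency of each value:
  2 appears 1 time(s)
  3 appears 2 time(s)
  5 appears 1 time(s)
  17 appears 3 time(s)
  19 appears 3 time(s)
  20 appears 1 time(s)
Maximum frequency is 3.
Values reaching that frequency: [17, 19]; the smallest is 17.
Final answer: 17


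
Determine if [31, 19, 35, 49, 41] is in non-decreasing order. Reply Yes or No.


Check consecutive pairs:
  31 <= 19? False
  19 <= 35? True
  35 <= 49? True
  49 <= 41? False
2 consecutive pair(s) are out of order, so the list is not sorted.
Final answer: No


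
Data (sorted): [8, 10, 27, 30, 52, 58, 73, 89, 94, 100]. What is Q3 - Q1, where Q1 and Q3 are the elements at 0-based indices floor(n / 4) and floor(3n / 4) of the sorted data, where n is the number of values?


The data has n = 10 elements.
Q1 index = floor(10 / 4) = floor(2.5) = 2; Q3 index = floor(3 * 10 / 4) = floor(7.5) = 7
Q1 = element at index 2 = 27
Q3 = element at index 7 = 89
IQR = 89 - 27 = 62
Final answer: 62


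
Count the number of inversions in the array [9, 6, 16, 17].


For each element, count the later elements that are smaller than it:
  9 (index 0): smaller elements after it = [6] -> 1
  6 (index 1): smaller elements after it = [] -> 0
  16 (index 2): smaller elements after it = [] -> 0
Total inversions = 1 + 0 + 0 = 1
Final answer: 1


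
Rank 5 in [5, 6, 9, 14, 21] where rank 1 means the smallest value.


Sort ascending: [5, 6, 9, 14, 21]
Find 5 in the sorted list.
5 is at position 1 (1-indexed).
Final answer: 1


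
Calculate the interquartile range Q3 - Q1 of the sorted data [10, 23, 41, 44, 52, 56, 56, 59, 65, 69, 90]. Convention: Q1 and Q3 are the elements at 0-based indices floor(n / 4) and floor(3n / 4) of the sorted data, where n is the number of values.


The data has n = 11 elements.
Q1 index = floor(11 / 4) = floor(2.75) = 2; Q3 index = floor(3 * 11 / 4) = floor(8.25) = 8
Q1 = element at index 2 = 41
Q3 = element at index 8 = 65
IQR = 65 - 41 = 24
Final answer: 24


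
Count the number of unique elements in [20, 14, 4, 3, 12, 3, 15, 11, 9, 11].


List all unique values:
Distinct values: [3, 4, 9, 11, 12, 14, 15, 20]
Count = 8
Final answer: 8


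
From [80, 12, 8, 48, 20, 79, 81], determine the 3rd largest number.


Sort descending: [81, 80, 79, 48, 20, 12, 8]
The 3rd element (1-indexed) is at index 2.
Value = 79
Final answer: 79


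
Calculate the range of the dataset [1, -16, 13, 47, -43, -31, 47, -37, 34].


Maximum value: 47
Minimum value: -43
Range = 47 - (-43) = 90
Final answer: 90


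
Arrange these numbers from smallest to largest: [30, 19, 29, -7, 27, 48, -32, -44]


Original list: [30, 19, 29, -7, 27, 48, -32, -44]
Repeatedly take the smallest remaining element:
  Remaining [30, 19, 29, -7, 27, 48, -32, -44] -> smallest is -44
  Remaining [30, 19, 29, -7, 27, 48, -32] -> smallest is -32
  Remaining [30, 19, 29, -7, 27, 48] -> smallest is -7
  Remaining [30, 19, 29, 27, 48] -> smallest is 19
  Remaining [30, 29, 27, 48] -> smallest is 27
  Remaining [30, 29, 48] -> smallest is 29
  Remaining [30, 48] -> smallest is 30
  Remaining [48] -> smallest is 48
Collecting the picks in order gives the sorted list.
Final answer: [-44, -32, -7, 19, 27, 29, 30, 48]


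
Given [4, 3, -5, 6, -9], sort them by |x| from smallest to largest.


Compute absolute values:
  |4| = 4
  |3| = 3
  |-5| = 5
  |6| = 6
  |-9| = 9
Absolute values in increasing order: 3 < 4 < 5 < 6 < 9
Listing the original numbers in that order gives the answer.
Final answer: [3, 4, -5, 6, -9]


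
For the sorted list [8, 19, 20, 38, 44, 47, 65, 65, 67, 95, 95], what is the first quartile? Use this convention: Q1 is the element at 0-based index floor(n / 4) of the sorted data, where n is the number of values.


The list has n = 11 elements.
Q1 index = floor(11 / 4) = floor(2.75) = 2
Counting from index 0 in the sorted data, the element at index 2 is 20.
Final answer: 20


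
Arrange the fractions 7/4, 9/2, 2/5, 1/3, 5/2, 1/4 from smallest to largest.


Convert to decimal for comparison:
  7/4 = 1.75
  9/2 = 4.5
  2/5 = 0.4
  1/3 = 0.3333
  5/2 = 2.5
  1/4 = 0.25
Decimals in increasing order: 0.25 < 0.3333 < 0.4 < 1.75 < 2.5 < 4.5
Writing each back as its fraction gives the sorted order.
Final answer: 1/4, 1/3, 2/5, 7/4, 5/2, 9/2


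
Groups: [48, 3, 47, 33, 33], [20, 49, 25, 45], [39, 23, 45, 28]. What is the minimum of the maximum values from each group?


Find max of each group:
  Group 1: [48, 3, 47, 33, 33] -> max = 48
  Group 2: [20, 49, 25, 45] -> max = 49
  Group 3: [39, 23, 45, 28] -> max = 45
Maxes: [48, 49, 45]
Minimum of maxes = 45
Final answer: 45


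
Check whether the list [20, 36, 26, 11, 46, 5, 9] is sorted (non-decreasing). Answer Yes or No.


Check consecutive pairs:
  20 <= 36? True
  36 <= 26? False
  26 <= 11? False
  11 <= 46? True
  46 <= 5? False
  5 <= 9? True
3 consecutive pair(s) are out of order, so the list is not sorted.
Final answer: No


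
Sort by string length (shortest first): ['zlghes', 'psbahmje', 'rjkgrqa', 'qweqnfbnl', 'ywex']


Compute lengths:
  'zlghes' has length 6
  'psbahmje' has length 8
  'rjkgrqa' has length 7
  'qweqnfbnl' has length 9
  'ywex' has length 4
Lengths in increasing order: 4 < 6 < 7 < 8 < 9
Listing the words in that order gives the answer.
Final answer: ['ywex', 'zlghes', 'rjkgrqa', 'psbahmje', 'qweqnfbnl']


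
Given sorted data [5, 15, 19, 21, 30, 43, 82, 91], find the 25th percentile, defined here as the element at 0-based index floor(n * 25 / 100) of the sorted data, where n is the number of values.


The dataset has n = 8 elements.
Index = floor(8 * 25 / 100) = floor(200 / 100) = floor(2) = 2
Counting from index 0 in the sorted data, the element at index 2 is 19.
Final answer: 19


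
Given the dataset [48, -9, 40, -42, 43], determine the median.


First, sort the list: [-42, -9, 40, 43, 48]
The list has 5 elements (odd count).
The middle index is 2 (0-based), and the element there is 40.
Final answer: 40


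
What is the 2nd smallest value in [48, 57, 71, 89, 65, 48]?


Sort ascending: [48, 48, 57, 65, 71, 89]
The 2nd element (1-indexed) is at index 1.
Value = 48
Final answer: 48


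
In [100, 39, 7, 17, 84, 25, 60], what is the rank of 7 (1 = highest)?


Sort descending: [100, 84, 60, 39, 25, 17, 7]
Find 7 in the sorted list.
7 is at position 7.
Final answer: 7


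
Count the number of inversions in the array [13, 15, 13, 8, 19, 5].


For each element, count the later elements that are smaller than it:
  13 (index 0): smaller elements after it = [8, 5] -> 2
  15 (index 1): smaller elements after it = [13, 8, 5] -> 3
  13 (index 2): smaller elements after it = [8, 5] -> 2
  8 (index 3): smaller elements after it = [5] -> 1
  19 (index 4): smaller elements after it = [5] -> 1
Total inversions = 2 + 3 + 2 + 1 + 1 = 9
Final answer: 9


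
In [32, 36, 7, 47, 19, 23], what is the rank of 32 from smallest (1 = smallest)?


Sort ascending: [7, 19, 23, 32, 36, 47]
Find 32 in the sorted list.
32 is at position 4 (1-indexed).
Final answer: 4


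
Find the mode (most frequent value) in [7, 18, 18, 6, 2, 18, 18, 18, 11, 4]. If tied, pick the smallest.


Count the frequency of each value:
  2 appears 1 time(s)
  4 appears 1 time(s)
  6 appears 1 time(s)
  7 appears 1 time(s)
  11 appears 1 time(s)
  18 appears 5 time(s)
Maximum frequency is 5.
Only 18 reaches that frequency, so it is the mode.
Final answer: 18


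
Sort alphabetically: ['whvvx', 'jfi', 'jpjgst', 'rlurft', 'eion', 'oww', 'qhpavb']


Compare strings character by character (the first differing letter decides):
  'eion' < 'jfi' since 'e' < 'j' at position 1
  'jfi' < 'jpjgst' since 'f' < 'p' at position 2
  'jpjgst' < 'oww' since 'j' < 'o' at position 1
  'oww' < 'qhpavb' since 'o' < 'q' at position 1
  'qhpavb' < 'rlurft' since 'q' < 'r' at position 1
  'rlurft' < 'whvvx' since 'r' < 'w' at position 1
Chaining these comparisons gives the alphabetical order.
Final answer: ['eion', 'jfi', 'jpjgst', 'oww', 'qhpavb', 'rlurft', 'whvvx']


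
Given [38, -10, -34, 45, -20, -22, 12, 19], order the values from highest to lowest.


Original list: [38, -10, -34, 45, -20, -22, 12, 19]
Repeatedly take the largest remaining element:
  Remaining [38, -10, -34, 45, -20, -22, 12, 19] -> largest is 45
  Remaining [38, -10, -34, -20, -22, 12, 19] -> largest is 38
  Remaining [-10, -34, -20, -22, 12, 19] -> largest is 19
  Remaining [-10, -34, -20, -22, 12] -> largest is 12
  Remaining [-10, -34, -20, -22] -> largest is -10
  Remaining [-34, -20, -22] -> largest is -20
  Remaining [-34, -22] -> largest is -22
  Remaining [-34] -> largest is -34
Collecting the picks in order gives the descending list.
Final answer: [45, 38, 19, 12, -10, -20, -22, -34]


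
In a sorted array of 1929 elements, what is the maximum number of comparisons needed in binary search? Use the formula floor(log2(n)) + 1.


Binary search halves the search space each step.
Maximum comparisons = floor(log2(1929)) + 1
log2(1929) = 10.9136
floor(log2(1929)) = 10, so 10 + 1 = 11
Final answer: 11


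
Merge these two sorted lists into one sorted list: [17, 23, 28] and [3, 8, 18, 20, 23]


List A: [17, 23, 28]
List B: [3, 8, 18, 20, 23]
Repeatedly compare the front elements and take the smaller:
  17 vs 3 -> take 3
  17 vs 8 -> take 8
  17 vs 18 -> take 17
  23 vs 18 -> take 18
  23 vs 20 -> take 20
  23 vs 23 -> take 23
  28 vs 23 -> take 23
  B is exhausted; append the rest of A: [28]
Final answer: [3, 8, 17, 18, 20, 23, 23, 28]


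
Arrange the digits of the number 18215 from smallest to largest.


The number 18215 has digits: 1, 8, 2, 1, 5
Sorted: 1, 1, 2, 5, 8
Joining the sorted digits gives the result.
Final answer: 11258


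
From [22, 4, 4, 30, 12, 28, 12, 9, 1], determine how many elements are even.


Check each element:
  22 is even
  4 is even
  4 is even
  30 is even
  12 is even
  28 is even
  12 is even
  9 is odd
  1 is odd
Evens: [22, 4, 4, 30, 12, 28, 12]
Count of evens = 7
Final answer: 7


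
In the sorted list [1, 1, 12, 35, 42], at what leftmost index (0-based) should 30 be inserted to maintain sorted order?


List is sorted: [1, 1, 12, 35, 42]
We need the leftmost position where 30 can be inserted, i.e. the first index whose element is >= 30 (or the end of the list if none is).
Binary search with low=0, high=5 (0-based indices):
  low=0, high=5, mid=2: a[2]=12 < 30, so low = 3
  low=3, high=5, mid=4: a[4]=42 >= 30, so high = 4
  low=3, high=4, mid=3: a[3]=35 >= 30, so high = 3
Now low = high = 3, so the insertion index is 3.
Final answer: 3


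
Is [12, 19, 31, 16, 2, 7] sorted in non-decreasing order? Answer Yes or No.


Check consecutive pairs:
  12 <= 19? True
  19 <= 31? True
  31 <= 16? False
  16 <= 2? False
  2 <= 7? True
2 consecutive pair(s) are out of order, so the list is not sorted.
Final answer: No


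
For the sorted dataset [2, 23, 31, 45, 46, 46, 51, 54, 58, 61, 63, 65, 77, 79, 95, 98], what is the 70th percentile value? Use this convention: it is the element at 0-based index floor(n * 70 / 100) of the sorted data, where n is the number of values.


The dataset has n = 16 elements.
Index = floor(16 * 70 / 100) = floor(1120 / 100) = floor(11.2) = 11
Counting from index 0 in the sorted data, the element at index 11 is 65.
Final answer: 65


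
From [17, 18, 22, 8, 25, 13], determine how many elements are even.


Check each element:
  17 is odd
  18 is even
  22 is even
  8 is even
  25 is odd
  13 is odd
Evens: [18, 22, 8]
Count of evens = 3
Final answer: 3


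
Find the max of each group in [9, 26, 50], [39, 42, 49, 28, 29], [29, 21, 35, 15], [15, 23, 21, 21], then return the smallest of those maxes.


Find max of each group:
  Group 1: [9, 26, 50] -> max = 50
  Group 2: [39, 42, 49, 28, 29] -> max = 49
  Group 3: [29, 21, 35, 15] -> max = 35
  Group 4: [15, 23, 21, 21] -> max = 23
Maxes: [50, 49, 35, 23]
Minimum of maxes = 23
Final answer: 23


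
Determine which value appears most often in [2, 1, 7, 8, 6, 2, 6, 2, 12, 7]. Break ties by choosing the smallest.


Count the frequency of each value:
  1 appears 1 time(s)
  2 appears 3 time(s)
  6 appears 2 time(s)
  7 appears 2 time(s)
  8 appears 1 time(s)
  12 appears 1 time(s)
Maximum frequency is 3.
Only 2 reaches that frequency, so it is the mode.
Final answer: 2


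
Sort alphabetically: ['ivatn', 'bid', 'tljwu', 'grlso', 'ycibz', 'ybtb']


Compare strings character by character (the first differing letter decides):
  'bid' < 'grlso' since 'b' < 'g' at position 1
  'grlso' < 'ivatn' since 'g' < 'i' at position 1
  'ivatn' < 'tljwu' since 'i' < 't' at position 1
  'tljwu' < 'ybtb' since 't' < 'y' at position 1
  'ybtb' < 'ycibz' since 'b' < 'c' at position 2
Chaining these comparisons gives the alphabetical order.
Final answer: ['bid', 'grlso', 'ivatn', 'tljwu', 'ybtb', 'ycibz']


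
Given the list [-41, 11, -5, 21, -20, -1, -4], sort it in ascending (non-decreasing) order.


Original list: [-41, 11, -5, 21, -20, -1, -4]
Repeatedly take the smallest remaining element:
  Remaining [-41, 11, -5, 21, -20, -1, -4] -> smallest is -41
  Remaining [11, -5, 21, -20, -1, -4] -> smallest is -20
  Remaining [11, -5, 21, -1, -4] -> smallest is -5
  Remaining [11, 21, -1, -4] -> smallest is -4
  Remaining [11, 21, -1] -> smallest is -1
  Remaining [11, 21] -> smallest is 11
  Remaining [21] -> smallest is 21
Collecting the picks in order gives the sorted list.
Final answer: [-41, -20, -5, -4, -1, 11, 21]


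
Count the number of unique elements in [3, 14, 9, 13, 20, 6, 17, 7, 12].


List all unique values:
Distinct values: [3, 6, 7, 9, 12, 13, 14, 17, 20]
Count = 9
Final answer: 9


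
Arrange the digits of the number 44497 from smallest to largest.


The number 44497 has digits: 4, 4, 4, 9, 7
Sorted: 4, 4, 4, 7, 9
Joining the sorted digits gives the result.
Final answer: 44479


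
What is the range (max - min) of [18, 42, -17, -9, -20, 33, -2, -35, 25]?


Maximum value: 42
Minimum value: -35
Range = 42 - (-35) = 77
Final answer: 77


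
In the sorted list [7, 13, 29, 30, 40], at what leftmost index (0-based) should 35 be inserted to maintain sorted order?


List is sorted: [7, 13, 29, 30, 40]
We need the leftmost position where 35 can be inserted, i.e. the first index whose element is >= 35 (or the end of the list if none is).
Binary search with low=0, high=5 (0-based indices):
  low=0, high=5, mid=2: a[2]=29 < 35, so low = 3
  low=3, high=5, mid=4: a[4]=40 >= 35, so high = 4
  low=3, high=4, mid=3: a[3]=30 < 35, so low = 4
Now low = high = 4, so the insertion index is 4.
Final answer: 4


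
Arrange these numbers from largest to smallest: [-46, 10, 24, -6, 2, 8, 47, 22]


Original list: [-46, 10, 24, -6, 2, 8, 47, 22]
Repeatedly take the largest remaining element:
  Remaining [-46, 10, 24, -6, 2, 8, 47, 22] -> largest is 47
  Remaining [-46, 10, 24, -6, 2, 8, 22] -> largest is 24
  Remaining [-46, 10, -6, 2, 8, 22] -> largest is 22
  Remaining [-46, 10, -6, 2, 8] -> largest is 10
  Remaining [-46, -6, 2, 8] -> largest is 8
  Remaining [-46, -6, 2] -> largest is 2
  Remaining [-46, -6] -> largest is -6
  Remaining [-46] -> largest is -46
Collecting the picks in order gives the descending list.
Final answer: [47, 24, 22, 10, 8, 2, -6, -46]


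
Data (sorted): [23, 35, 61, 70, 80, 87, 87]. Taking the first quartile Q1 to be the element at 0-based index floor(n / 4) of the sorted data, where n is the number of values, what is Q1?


The list has n = 7 elements.
Q1 index = floor(7 / 4) = floor(1.75) = 1
Counting from index 0 in the sorted data, the element at index 1 is 35.
Final answer: 35


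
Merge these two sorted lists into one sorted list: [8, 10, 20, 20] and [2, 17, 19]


List A: [8, 10, 20, 20]
List B: [2, 17, 19]
Repeatedly compare the front elements and take the smaller:
  8 vs 2 -> take 2
  8 vs 17 -> take 8
  10 vs 17 -> take 10
  20 vs 17 -> take 17
  20 vs 19 -> take 19
  B is exhausted; append the rest of A: [20, 20]
Final answer: [2, 8, 10, 17, 19, 20, 20]


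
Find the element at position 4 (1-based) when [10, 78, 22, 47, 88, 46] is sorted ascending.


Sort ascending: [10, 22, 46, 47, 78, 88]
The 4th element (1-indexed) is at index 3.
Value = 47
Final answer: 47


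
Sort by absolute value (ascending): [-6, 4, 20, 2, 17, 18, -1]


Compute absolute values:
  |-6| = 6
  |4| = 4
  |20| = 20
  |2| = 2
  |17| = 17
  |18| = 18
  |-1| = 1
Absolute values in increasing order: 1 < 2 < 4 < 6 < 17 < 18 < 20
Listing the original numbers in that order gives the answer.
Final answer: [-1, 2, 4, -6, 17, 18, 20]


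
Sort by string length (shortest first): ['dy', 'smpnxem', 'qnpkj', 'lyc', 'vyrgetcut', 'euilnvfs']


Compute lengths:
  'dy' has length 2
  'smpnxem' has length 7
  'qnpkj' has length 5
  'lyc' has length 3
  'vyrgetcut' has length 9
  'euilnvfs' has length 8
Lengths in increasing order: 2 < 3 < 5 < 7 < 8 < 9
Listing the words in that order gives the answer.
Final answer: ['dy', 'lyc', 'qnpkj', 'smpnxem', 'euilnvfs', 'vyrgetcut']


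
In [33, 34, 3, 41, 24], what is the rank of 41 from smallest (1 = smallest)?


Sort ascending: [3, 24, 33, 34, 41]
Find 41 in the sorted list.
41 is at position 5 (1-indexed).
Final answer: 5


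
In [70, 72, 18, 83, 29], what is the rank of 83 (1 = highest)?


Sort descending: [83, 72, 70, 29, 18]
Find 83 in the sorted list.
83 is at position 1.
Final answer: 1


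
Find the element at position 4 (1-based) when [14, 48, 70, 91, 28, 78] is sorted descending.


Sort descending: [91, 78, 70, 48, 28, 14]
The 4th element (1-indexed) is at index 3.
Value = 48
Final answer: 48


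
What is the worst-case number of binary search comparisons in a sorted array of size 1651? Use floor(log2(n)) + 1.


Binary search halves the search space each step.
Maximum comparisons = floor(log2(1651)) + 1
log2(1651) = 10.6891
floor(log2(1651)) = 10, so 10 + 1 = 11
Final answer: 11


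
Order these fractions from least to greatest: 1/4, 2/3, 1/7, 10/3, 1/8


Convert to decimal for comparison:
  1/4 = 0.25
  2/3 = 0.6667
  1/7 = 0.1429
  10/3 = 3.3333
  1/8 = 0.125
Decimals in increasing order: 0.125 < 0.1429 < 0.25 < 0.6667 < 3.3333
Writing each back as its fraction gives the sorted order.
Final answer: 1/8, 1/7, 1/4, 2/3, 10/3


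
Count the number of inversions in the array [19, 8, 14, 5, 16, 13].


For each element, count the later elements that are smaller than it:
  19 (index 0): smaller elements after it = [8, 14, 5, 16, 13] -> 5
  8 (index 1): smaller elements after it = [5] -> 1
  14 (index 2): smaller elements after it = [5, 13] -> 2
  5 (index 3): smaller elements after it = [] -> 0
  16 (index 4): smaller elements after it = [13] -> 1
Total inversions = 5 + 1 + 2 + 0 + 1 = 9
Final answer: 9


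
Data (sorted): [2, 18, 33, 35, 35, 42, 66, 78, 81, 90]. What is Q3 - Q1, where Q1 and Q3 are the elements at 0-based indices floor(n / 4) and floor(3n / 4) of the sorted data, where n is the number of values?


The data has n = 10 elements.
Q1 index = floor(10 / 4) = floor(2.5) = 2; Q3 index = floor(3 * 10 / 4) = floor(7.5) = 7
Q1 = element at index 2 = 33
Q3 = element at index 7 = 78
IQR = 78 - 33 = 45
Final answer: 45
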